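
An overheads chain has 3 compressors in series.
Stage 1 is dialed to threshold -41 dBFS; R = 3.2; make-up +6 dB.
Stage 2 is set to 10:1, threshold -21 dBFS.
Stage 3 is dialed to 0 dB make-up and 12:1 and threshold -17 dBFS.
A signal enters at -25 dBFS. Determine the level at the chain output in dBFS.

-30 dBFS

Stage 1: -25 dBFS is 16 dB over -41 dBFS; at 3.2:1 that becomes 5 dB over, giving -36 dBFS; +6 dB make-up → -30 dBFS.
Stage 2: -30 dBFS is at or below the -21 dBFS threshold — no compression; output -30 dBFS.
Stage 3: -30 dBFS ≤ -17 dBFS, so stage 3 doesn't engage; output -30 dBFS.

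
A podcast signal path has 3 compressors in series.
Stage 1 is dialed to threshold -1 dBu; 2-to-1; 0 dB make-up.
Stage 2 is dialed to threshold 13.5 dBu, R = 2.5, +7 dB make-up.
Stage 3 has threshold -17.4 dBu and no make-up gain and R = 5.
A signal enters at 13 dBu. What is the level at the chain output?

-11.32 dBu

Stage 1: 14 dB above -1 dBu, reduced 2:1 to 7 dB above → 6 dBu.
Stage 2: 6 dBu ≤ 13.5 dBu, so stage 2 doesn't engage; make-up brings it to 13 dBu.
Stage 3: 30.4 dB above -17.4 dBu, reduced 5:1 to 6.08 dB above → -11.32 dBu.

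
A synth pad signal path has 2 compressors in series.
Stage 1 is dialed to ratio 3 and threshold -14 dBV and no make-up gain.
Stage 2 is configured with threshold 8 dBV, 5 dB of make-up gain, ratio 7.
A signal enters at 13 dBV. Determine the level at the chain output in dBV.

Stage 1: 27 dB above -14 dBV, reduced 3:1 to 9 dB above → -5 dBV.
Stage 2: below threshold (-5 ≤ 8); passes unchanged; make-up brings it to 0 dBV.

0 dBV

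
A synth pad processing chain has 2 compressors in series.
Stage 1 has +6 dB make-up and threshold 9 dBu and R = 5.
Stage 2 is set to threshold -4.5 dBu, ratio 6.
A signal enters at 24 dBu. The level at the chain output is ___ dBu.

-0.75 dBu

Stage 1: 24 dBu is 15 dB over 9 dBu; at 5:1 that becomes 3 dB over, giving 12 dBu; +6 dB make-up → 18 dBu.
Stage 2: overshoot 22.5 dB → 22.5/6 = 3.75 dB → -0.75 dBu.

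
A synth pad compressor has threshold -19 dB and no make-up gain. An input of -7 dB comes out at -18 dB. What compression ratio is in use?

Input overshoot = -7 − (-19) = 12 dB; output overshoot = -18 − (-19) = 1 dB.
Ratio = 12 / 1 = 12.

12:1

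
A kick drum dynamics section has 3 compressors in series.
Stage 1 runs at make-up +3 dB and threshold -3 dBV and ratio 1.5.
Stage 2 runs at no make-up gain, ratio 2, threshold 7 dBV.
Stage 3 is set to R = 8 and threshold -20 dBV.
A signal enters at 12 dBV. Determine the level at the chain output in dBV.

Stage 1: 15 dB above -3 dBV, reduced 1.5:1 to 10 dB above → 7 dBV; +3 dB make-up → 10 dBV.
Stage 2: 3 dB above 7 dBV, reduced 2:1 to 1.5 dB above → 8.5 dBV.
Stage 3: overshoot 28.5 dB → 28.5/8 = 3.5625 dB → -16.4375 dBV.

-16.4375 dBV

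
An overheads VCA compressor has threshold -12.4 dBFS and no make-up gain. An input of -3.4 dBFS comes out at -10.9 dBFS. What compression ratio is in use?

6:1

Input overshoot = -3.4 − (-12.4) = 9 dB; output overshoot = -10.9 − (-12.4) = 1.5 dB.
Ratio = 9 / 1.5 = 6.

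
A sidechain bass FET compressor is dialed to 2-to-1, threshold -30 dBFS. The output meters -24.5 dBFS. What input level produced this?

-19 dBFS

Post-compression overshoot = -24.5 − (-30) = 5.5 dB.
Undo the ratio: input overshoot = 5.5 × 2 = 11 dB, giving input = -19 dBFS.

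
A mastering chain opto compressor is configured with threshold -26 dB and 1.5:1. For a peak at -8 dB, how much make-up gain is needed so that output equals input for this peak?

Without make-up, output = threshold + overshoot/1.5 = -26 + 12 = -14 dB.
Gap to target: 6 dB.

6 dB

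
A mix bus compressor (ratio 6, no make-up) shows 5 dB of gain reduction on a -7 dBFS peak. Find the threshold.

Let T be the threshold. Output overshoot = (input overshoot)/R, so -12 − T = (-7 − T)/6.
6·(-12 − T) = -7 − T → 5·T = -72 − (-7) = -65.
T = -65/5 = -13 dBFS.

-13 dBFS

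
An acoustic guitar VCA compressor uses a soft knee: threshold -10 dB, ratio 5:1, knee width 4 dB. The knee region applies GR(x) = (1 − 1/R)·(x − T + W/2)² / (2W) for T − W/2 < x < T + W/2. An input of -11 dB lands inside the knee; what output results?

-11.1 dB

x − T + W/2 = -11 − (-10) + 2 = 1.
GR = (1 − 1/5) × 1² / 8 = 0.8 × 1 / 8 = 0.1 dB.
Output = -11 − 0.1 = -11.1 dB.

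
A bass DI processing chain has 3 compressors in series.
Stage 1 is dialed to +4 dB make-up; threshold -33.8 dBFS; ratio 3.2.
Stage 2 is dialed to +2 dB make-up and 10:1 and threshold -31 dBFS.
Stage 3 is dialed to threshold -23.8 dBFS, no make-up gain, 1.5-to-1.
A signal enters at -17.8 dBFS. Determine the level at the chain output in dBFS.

Stage 1: 16 dB above -33.8 dBFS, reduced 3.2:1 to 5 dB above → -28.8 dBFS; +4 dB make-up → -24.8 dBFS.
Stage 2: -24.8 dBFS is 6.2 dB over -31 dBFS; at 10:1 that becomes 0.62 dB over, giving -30.38 dBFS; +2 dB make-up → -28.38 dBFS.
Stage 3: -28.38 dBFS ≤ -23.8 dBFS, so stage 3 doesn't engage; output -28.38 dBFS.

-28.38 dBFS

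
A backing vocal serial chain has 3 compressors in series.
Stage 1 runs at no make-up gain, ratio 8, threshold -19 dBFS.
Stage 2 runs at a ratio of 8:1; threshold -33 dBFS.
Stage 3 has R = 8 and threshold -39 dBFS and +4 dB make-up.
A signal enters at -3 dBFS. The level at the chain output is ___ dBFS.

-34 dBFS

Stage 1: overshoot 16 dB → 16/8 = 2 dB → -17 dBFS.
Stage 2: overshoot 16 dB → 16/8 = 2 dB → -31 dBFS.
Stage 3: overshoot 8 dB → 8/8 = 1 dB → -38 dBFS; +4 dB make-up → -34 dBFS.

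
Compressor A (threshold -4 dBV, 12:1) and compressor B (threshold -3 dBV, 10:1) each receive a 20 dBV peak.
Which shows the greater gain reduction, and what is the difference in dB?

A: overshoot 24 dB → output overshoot 2 dB → GR 22 dB.
B: overshoot 23 dB → output overshoot 2.3 dB → GR 20.7 dB.
A applies 1.3 dB more gain reduction.

A, by 1.3 dB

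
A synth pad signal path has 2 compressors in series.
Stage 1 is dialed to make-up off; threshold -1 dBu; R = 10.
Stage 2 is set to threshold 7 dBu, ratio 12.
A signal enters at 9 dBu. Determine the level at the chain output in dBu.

0 dBu

Stage 1: 10 dB above -1 dBu, reduced 10:1 to 1 dB above → 0 dBu.
Stage 2: below threshold (0 ≤ 7); passes unchanged; output 0 dBu.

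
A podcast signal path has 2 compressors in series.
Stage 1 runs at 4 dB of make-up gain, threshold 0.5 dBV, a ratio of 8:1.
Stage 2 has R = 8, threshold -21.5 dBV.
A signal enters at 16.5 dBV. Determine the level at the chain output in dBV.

Stage 1: 16 dB above 0.5 dBV, reduced 8:1 to 2 dB above → 2.5 dBV; +4 dB make-up → 6.5 dBV.
Stage 2: 28 dB above -21.5 dBV, reduced 8:1 to 3.5 dB above → -18 dBV.

-18 dBV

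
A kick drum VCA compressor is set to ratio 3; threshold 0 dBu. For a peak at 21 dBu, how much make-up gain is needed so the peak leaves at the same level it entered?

14 dB

The peak compresses to 0 + 21/3 = 7 dBu.
To reach 21 dBu requires 21 − 7 = 14 dB of make-up.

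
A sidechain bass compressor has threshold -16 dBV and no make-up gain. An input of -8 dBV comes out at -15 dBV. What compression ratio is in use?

8:1

Input overshoot = -8 − (-16) = 8 dB; output overshoot = -15 − (-16) = 1 dB.
Ratio = 8 / 1 = 8.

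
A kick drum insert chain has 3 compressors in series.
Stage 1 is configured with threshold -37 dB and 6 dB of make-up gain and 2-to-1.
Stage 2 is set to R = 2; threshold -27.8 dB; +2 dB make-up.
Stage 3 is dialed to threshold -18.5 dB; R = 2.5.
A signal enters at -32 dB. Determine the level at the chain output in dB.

-26.5 dB

Stage 1: -32 dB is 5 dB over -37 dB; at 2:1 that becomes 2.5 dB over, giving -34.5 dB; +6 dB make-up → -28.5 dB.
Stage 2: -28.5 dB ≤ -27.8 dB, so stage 2 doesn't engage; make-up brings it to -26.5 dB.
Stage 3: below threshold (-26.5 ≤ -18.5); passes unchanged; output -26.5 dB.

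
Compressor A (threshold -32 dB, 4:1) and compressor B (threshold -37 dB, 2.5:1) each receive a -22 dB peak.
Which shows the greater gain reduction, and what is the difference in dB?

B, by 1.5 dB

A: overshoot 10 dB → output overshoot 2.5 dB → GR 7.5 dB.
B: overshoot 15 dB → output overshoot 6 dB → GR 9 dB.
B reduces 1.5 dB more.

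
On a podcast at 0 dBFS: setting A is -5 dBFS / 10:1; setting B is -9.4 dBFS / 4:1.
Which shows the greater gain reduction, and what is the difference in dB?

A: 5 dB over, compressed to 0.5 dB over, so 4.5 dB of GR.
B: 9.4 dB over, compressed to 2.35 dB over, so 7.05 dB of GR.
B reduces 2.55 dB more.

B, by 2.55 dB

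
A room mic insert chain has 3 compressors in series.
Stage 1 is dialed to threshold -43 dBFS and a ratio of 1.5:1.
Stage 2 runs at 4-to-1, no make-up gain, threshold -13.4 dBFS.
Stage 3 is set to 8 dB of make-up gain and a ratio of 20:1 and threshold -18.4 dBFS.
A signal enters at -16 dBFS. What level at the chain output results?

-17 dBFS

Stage 1: -16 dBFS is 27 dB over -43 dBFS; at 1.5:1 that becomes 18 dB over, giving -25 dBFS.
Stage 2: -25 dBFS ≤ -13.4 dBFS, so stage 2 doesn't engage; output -25 dBFS.
Stage 3: -25 dBFS is at or below the -18.4 dBFS threshold — no compression; make-up brings it to -17 dBFS.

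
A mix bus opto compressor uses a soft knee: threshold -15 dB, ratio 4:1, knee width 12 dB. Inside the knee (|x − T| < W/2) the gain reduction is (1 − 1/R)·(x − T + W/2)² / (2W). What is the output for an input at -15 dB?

x − T + W/2 = -15 − (-15) + 6 = 6.
GR = (1 − 1/4) × 6² / 24 = 0.75 × 36 / 24 = 1.125 dB.
Output = -15 − 1.125 = -16.125 dB.

-16.125 dB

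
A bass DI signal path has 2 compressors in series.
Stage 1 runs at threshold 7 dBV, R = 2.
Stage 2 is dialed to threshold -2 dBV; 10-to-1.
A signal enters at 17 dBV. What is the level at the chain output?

-0.6 dBV

Stage 1: overshoot 10 dB → 10/2 = 5 dB → 12 dBV.
Stage 2: overshoot 14 dB → 14/10 = 1.4 dB → -0.6 dBV.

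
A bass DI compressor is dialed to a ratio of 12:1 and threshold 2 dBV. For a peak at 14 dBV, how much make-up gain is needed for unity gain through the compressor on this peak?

Overshoot 12 dB → 12/12 = 1 dB after compression, so the compressed level is 2 + 1 = 3 dBV.
Make-up = target − compressed = 14 − 3 = 11 dB.

11 dB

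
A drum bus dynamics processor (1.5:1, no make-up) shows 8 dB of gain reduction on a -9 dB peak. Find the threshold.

-33 dB

Gain reduction = -9 − (-17) = 8 dB; output overshoot = GR / (R − 1) = 8 / 0.5 = 16 dB.
Threshold = output − output overshoot = -17 − 16 = -33 dB.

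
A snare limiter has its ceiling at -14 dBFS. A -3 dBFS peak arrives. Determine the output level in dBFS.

-14 dBFS

A brickwall limiter is an ∞:1 compressor: any input above the ceiling is clamped to -14 dBFS.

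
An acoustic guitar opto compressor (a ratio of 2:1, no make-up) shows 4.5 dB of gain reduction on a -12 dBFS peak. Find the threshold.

Gain reduction = -12 − (-16.5) = 4.5 dB; output overshoot = GR / (R − 1) = 4.5 / 1 = 4.5 dB.
Threshold = output − output overshoot = -16.5 − 4.5 = -21 dBFS.

-21 dBFS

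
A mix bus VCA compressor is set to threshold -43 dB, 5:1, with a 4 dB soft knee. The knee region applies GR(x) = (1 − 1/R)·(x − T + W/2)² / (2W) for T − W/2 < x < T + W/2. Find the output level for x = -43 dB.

-43.4 dB

x − T + W/2 = -43 − (-43) + 2 = 2.
GR = (1 − 1/5) × 2² / 8 = 0.8 × 4 / 8 = 0.4 dB.
Output = -43 − 0.4 = -43.4 dB.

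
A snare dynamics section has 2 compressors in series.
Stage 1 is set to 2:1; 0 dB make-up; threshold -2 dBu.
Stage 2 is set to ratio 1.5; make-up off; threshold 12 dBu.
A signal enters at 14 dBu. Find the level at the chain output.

6 dBu

Stage 1: 14 dBu is 16 dB over -2 dBu; at 2:1 that becomes 8 dB over, giving 6 dBu.
Stage 2: 6 dBu is at or below the 12 dBu threshold — no compression; output 6 dBu.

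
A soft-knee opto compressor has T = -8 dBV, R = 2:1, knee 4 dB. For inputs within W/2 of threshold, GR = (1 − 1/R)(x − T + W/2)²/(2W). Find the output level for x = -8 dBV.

x − T + W/2 = -8 − (-8) + 2 = 2.
GR = (1 − 1/2) × 2² / 8 = 0.5 × 4 / 8 = 0.25 dB.
Output = -8 − 0.25 = -8.25 dBV.

-8.25 dBV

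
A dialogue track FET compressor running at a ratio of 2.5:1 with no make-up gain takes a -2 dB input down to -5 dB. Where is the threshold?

Input is 5 dB above T (since output overshoot × R = input overshoot: (-5 − T)·2.5 = -2 − T gives T = -7 dB).
Check: -7 + (-2 − (-7))/2.5 = -7 + 2 = -5 dB. ✓

-7 dB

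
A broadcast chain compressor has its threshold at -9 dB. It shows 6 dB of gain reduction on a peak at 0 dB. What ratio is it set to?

3:1

Input overshoot = 0 − (-9) = 9 dB.
Output overshoot = 9 − 6 = 3 dB.
Ratio = input overshoot / output overshoot = 9 / 3 = 3.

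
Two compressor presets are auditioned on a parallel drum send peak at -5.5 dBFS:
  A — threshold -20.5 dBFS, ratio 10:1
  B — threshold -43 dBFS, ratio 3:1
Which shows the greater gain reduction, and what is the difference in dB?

B, by 11.5 dB

A: overshoot 15 dB → output overshoot 1.5 dB → GR 13.5 dB.
B: overshoot 37.5 dB → output overshoot 12.5 dB → GR 25 dB.
B reduces 11.5 dB more.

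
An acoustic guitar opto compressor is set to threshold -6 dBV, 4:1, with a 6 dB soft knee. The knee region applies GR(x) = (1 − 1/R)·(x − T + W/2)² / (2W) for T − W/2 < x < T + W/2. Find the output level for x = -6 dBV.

-6.5625 dBV

x − T + W/2 = -6 − (-6) + 3 = 3.
GR = (1 − 1/4) × 3² / 12 = 0.75 × 9 / 12 = 0.5625 dB.
Output = -6 − 0.5625 = -6.5625 dBV.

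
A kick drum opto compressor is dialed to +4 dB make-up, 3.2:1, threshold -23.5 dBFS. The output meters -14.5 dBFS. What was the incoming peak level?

-7.5 dBFS

Remove make-up: -14.5 − 4 = -18.5 dBFS.
The compressed level sits -18.5 − (-23.5) = 5 dB over threshold.
Before 3.2:1 compression the overshoot was 5 × 3.2 = 16 dB, so input = -23.5 + 16 = -7.5 dBFS.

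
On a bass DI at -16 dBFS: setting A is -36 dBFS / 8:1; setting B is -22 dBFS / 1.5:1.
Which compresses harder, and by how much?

A: overshoot 20 dB → output overshoot 2.5 dB → GR 17.5 dB.
B: overshoot 6 dB → output overshoot 4 dB → GR 2 dB.
A reduces 15.5 dB more.

A, by 15.5 dB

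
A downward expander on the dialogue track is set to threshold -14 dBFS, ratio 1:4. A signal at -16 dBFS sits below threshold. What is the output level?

-22 dBFS

Undershoot = (-14) − (-16) = 2 dB.
At 1:4, that expands to 8 dB under threshold.
Output = -14 − 8 = -22 dBFS.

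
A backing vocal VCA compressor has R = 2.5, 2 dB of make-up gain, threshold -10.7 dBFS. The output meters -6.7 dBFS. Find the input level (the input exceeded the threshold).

Stripping the +2 dB make-up gives -8.7 dBFS at the gain stage.
The compressed level sits -8.7 − (-10.7) = 2 dB over threshold.
Undo the ratio: input overshoot = 2 × 2.5 = 5 dB, giving input = -5.7 dBFS.

-5.7 dBFS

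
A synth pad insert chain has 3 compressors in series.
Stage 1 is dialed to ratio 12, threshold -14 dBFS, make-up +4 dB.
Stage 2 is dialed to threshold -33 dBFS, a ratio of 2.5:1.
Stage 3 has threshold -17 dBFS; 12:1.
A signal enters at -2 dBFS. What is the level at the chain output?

Stage 1: overshoot 12 dB → 12/12 = 1 dB → -13 dBFS; +4 dB make-up → -9 dBFS.
Stage 2: overshoot 24 dB → 24/2.5 = 9.6 dB → -23.4 dBFS.
Stage 3: -23.4 dBFS is at or below the -17 dBFS threshold — no compression; output -23.4 dBFS.

-23.4 dBFS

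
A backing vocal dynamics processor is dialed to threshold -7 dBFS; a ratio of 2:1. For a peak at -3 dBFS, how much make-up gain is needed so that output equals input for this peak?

2 dB

Overshoot 4 dB → 4/2 = 2 dB after compression, so the compressed level is -7 + 2 = -5 dBFS.
Make-up = target − compressed = -3 − (-5) = 2 dB.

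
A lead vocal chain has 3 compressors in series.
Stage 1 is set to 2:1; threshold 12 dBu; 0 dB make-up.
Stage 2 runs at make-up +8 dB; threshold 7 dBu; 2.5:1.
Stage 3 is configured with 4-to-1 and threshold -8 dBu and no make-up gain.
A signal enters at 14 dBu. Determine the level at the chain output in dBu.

-1.65 dBu

Stage 1: 14 dBu is 2 dB over 12 dBu; at 2:1 that becomes 1 dB over, giving 13 dBu.
Stage 2: overshoot 6 dB → 6/2.5 = 2.4 dB → 9.4 dBu; +8 dB make-up → 17.4 dBu.
Stage 3: 25.4 dB above -8 dBu, reduced 4:1 to 6.35 dB above → -1.65 dBu.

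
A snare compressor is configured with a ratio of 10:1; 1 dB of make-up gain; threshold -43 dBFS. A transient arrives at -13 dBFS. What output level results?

-39 dBFS

Overshoot: -13 − (-43) = 30 dB.
At 10:1 the overshoot is divided by 10, leaving 3 dB above threshold.
Output = -43 + 3 = -40 dBFS; make-up adds 1 dB, giving -39 dBFS.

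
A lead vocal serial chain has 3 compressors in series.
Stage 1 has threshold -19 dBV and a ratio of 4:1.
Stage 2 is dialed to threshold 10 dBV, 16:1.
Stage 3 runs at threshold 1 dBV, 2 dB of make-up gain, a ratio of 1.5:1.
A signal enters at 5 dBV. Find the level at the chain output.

Stage 1: overshoot 24 dB → 24/4 = 6 dB → -13 dBV.
Stage 2: -13 dBV ≤ 10 dBV, so stage 2 doesn't engage; output -13 dBV.
Stage 3: -13 dBV is at or below the 1 dBV threshold — no compression; make-up brings it to -11 dBV.

-11 dBV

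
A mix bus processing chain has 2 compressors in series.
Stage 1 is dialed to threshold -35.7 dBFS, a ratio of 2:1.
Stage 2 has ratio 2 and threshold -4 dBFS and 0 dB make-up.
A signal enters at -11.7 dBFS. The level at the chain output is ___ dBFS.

-23.7 dBFS

Stage 1: overshoot 24 dB → 24/2 = 12 dB → -23.7 dBFS.
Stage 2: -23.7 dBFS ≤ -4 dBFS, so stage 2 doesn't engage; output -23.7 dBFS.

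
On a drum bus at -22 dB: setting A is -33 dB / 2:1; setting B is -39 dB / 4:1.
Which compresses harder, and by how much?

A: overshoot 11 dB → output overshoot 5.5 dB → GR 5.5 dB.
B: overshoot 17 dB → output overshoot 4.25 dB → GR 12.75 dB.
B reduces 7.25 dB more.

B, by 7.25 dB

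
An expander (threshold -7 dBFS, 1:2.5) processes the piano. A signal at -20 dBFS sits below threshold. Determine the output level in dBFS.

Undershoot = (-7) − (-20) = 13 dB.
At 1:2.5, that expands to 32.5 dB under threshold.
Output = -7 − 32.5 = -39.5 dBFS.

-39.5 dBFS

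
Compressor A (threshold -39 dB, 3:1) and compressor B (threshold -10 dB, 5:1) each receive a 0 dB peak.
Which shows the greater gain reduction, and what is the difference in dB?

A: overshoot 39 dB → output overshoot 13 dB → GR 26 dB.
B: overshoot 10 dB → output overshoot 2 dB → GR 8 dB.
A applies 18 dB more gain reduction.

A, by 18 dB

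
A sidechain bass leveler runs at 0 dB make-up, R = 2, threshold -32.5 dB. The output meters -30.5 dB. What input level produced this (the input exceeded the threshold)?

Post-compression overshoot = -30.5 − (-32.5) = 2 dB.
Before 2:1 compression the overshoot was 2 × 2 = 4 dB, so input = -32.5 + 4 = -28.5 dB.

-28.5 dB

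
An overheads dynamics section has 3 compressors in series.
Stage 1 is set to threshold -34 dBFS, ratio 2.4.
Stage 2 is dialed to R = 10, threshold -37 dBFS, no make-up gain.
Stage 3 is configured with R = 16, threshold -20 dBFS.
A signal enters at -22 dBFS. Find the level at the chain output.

-36.2 dBFS

Stage 1: overshoot 12 dB → 12/2.4 = 5 dB → -29 dBFS.
Stage 2: overshoot 8 dB → 8/10 = 0.8 dB → -36.2 dBFS.
Stage 3: -36.2 dBFS is at or below the -20 dBFS threshold — no compression; output -36.2 dBFS.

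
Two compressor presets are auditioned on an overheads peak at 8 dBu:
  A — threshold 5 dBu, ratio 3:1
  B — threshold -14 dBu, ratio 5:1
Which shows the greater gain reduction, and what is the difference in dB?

A: 3 dB over, compressed to 1 dB over, so 2 dB of GR.
B: 22 dB over, compressed to 4.4 dB over, so 17.6 dB of GR.
Difference: 15.6 dB in favour of B.

B, by 15.6 dB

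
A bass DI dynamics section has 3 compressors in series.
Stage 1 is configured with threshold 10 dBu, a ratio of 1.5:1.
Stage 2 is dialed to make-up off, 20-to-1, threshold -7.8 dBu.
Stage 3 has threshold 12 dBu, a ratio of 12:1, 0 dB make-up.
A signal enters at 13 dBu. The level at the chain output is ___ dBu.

Stage 1: 13 dBu is 3 dB over 10 dBu; at 1.5:1 that becomes 2 dB over, giving 12 dBu.
Stage 2: 19.8 dB above -7.8 dBu, reduced 20:1 to 0.99 dB above → -6.81 dBu.
Stage 3: below threshold (-6.81 ≤ 12); passes unchanged; output -6.81 dBu.

-6.81 dBu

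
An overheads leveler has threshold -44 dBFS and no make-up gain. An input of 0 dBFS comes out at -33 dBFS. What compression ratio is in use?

Input overshoot = 0 − (-44) = 44 dB; output overshoot = -33 − (-44) = 11 dB.
Ratio = 44 / 11 = 4.

4:1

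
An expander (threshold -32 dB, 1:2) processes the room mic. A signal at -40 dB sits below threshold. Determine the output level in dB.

Undershoot = (-32) − (-40) = 8 dB.
At 1:2, that expands to 16 dB under threshold.
Output = -32 − 16 = -48 dB.

-48 dB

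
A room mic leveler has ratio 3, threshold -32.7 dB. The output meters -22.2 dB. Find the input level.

That's 10.5 dB above the -32.7 dB threshold.
Before 3:1 compression the overshoot was 10.5 × 3 = 31.5 dB, so input = -32.7 + 31.5 = -1.2 dB.

-1.2 dB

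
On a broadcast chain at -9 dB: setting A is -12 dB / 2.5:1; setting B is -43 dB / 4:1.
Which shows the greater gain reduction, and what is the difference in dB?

B, by 23.7 dB

A: 3 dB over, compressed to 1.2 dB over, so 1.8 dB of GR.
B: 34 dB over, compressed to 8.5 dB over, so 25.5 dB of GR.
B reduces 23.7 dB more.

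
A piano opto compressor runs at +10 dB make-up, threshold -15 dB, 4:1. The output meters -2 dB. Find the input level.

Stripping the +10 dB make-up gives -12 dB at the gain stage.
Post-compression overshoot = -12 − (-15) = 3 dB.
Before 4:1 compression the overshoot was 3 × 4 = 12 dB, so input = -15 + 12 = -3 dB.

-3 dB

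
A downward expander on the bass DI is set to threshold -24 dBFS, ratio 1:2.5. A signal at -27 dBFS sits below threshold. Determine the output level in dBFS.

The input is 3 dB below the -24 dBFS threshold.
A 1:2.5 expander multiplies undershoot by 2.5: 3 × 2.5 = 7.5 dB below threshold.
Output = -24 − 7.5 = -31.5 dBFS.

-31.5 dBFS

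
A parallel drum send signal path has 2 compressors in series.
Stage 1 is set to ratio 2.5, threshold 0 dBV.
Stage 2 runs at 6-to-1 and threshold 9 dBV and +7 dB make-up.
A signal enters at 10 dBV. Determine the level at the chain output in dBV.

11 dBV

Stage 1: overshoot 10 dB → 10/2.5 = 4 dB → 4 dBV.
Stage 2: below threshold (4 ≤ 9); passes unchanged; make-up brings it to 11 dBV.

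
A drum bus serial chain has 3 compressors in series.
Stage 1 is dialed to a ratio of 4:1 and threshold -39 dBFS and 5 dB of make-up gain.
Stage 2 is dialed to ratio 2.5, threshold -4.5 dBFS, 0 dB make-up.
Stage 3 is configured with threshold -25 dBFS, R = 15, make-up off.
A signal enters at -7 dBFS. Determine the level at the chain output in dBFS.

Stage 1: overshoot 32 dB → 32/4 = 8 dB → -31 dBFS; +5 dB make-up → -26 dBFS.
Stage 2: below threshold (-26 ≤ -4.5); passes unchanged; output -26 dBFS.
Stage 3: -26 dBFS ≤ -25 dBFS, so stage 3 doesn't engage; output -26 dBFS.

-26 dBFS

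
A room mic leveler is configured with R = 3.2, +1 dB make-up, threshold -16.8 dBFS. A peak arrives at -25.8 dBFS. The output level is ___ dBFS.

-25.8 dBFS is 9 dB below the -16.8 dBFS threshold, so no gain reduction is applied.
Make-up gain adds 1 dB: -25.8 + 1 = -24.8 dBFS.

-24.8 dBFS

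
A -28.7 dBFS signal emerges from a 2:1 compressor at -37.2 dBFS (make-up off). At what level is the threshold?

-45.7 dBFS

Input is 17 dB above T (since output overshoot × R = input overshoot: (-37.2 − T)·2 = -28.7 − T gives T = -45.7 dBFS).
Check: -45.7 + (-28.7 − (-45.7))/2 = -45.7 + 8.5 = -37.2 dBFS. ✓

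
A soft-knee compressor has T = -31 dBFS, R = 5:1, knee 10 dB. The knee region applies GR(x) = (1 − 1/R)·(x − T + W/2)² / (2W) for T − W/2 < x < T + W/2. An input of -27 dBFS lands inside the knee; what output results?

x − T + W/2 = -27 − (-31) + 5 = 9.
GR = (1 − 1/5) × 9² / 20 = 0.8 × 81 / 20 = 3.24 dB.
Output = -27 − 3.24 = -30.24 dBFS.

-30.24 dBFS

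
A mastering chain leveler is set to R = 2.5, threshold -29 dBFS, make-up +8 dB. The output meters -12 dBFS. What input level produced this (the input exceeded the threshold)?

-6.5 dBFS

Before make-up, the level was -12 − 8 = -20 dBFS.
Post-compression overshoot = -20 − (-29) = 9 dB.
Before 2.5:1 compression the overshoot was 9 × 2.5 = 22.5 dB, so input = -29 + 22.5 = -6.5 dBFS.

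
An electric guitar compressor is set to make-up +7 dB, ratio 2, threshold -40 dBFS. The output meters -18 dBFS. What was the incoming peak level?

Remove make-up: -18 − 7 = -25 dBFS.
That's 15 dB above the -40 dBFS threshold.
Input overshoot = R × output overshoot = 30 dB → input = -40 + 30 = -10 dBFS.

-10 dBFS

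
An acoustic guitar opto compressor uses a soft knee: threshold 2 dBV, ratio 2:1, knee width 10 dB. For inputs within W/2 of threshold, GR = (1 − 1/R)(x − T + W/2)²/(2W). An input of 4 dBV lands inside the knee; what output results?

x − T + W/2 = 4 − 2 + 5 = 7.
GR = (1 − 1/2) × 7² / 20 = 0.5 × 49 / 20 = 1.225 dB.
Output = 4 − 1.225 = 2.775 dBV.

2.775 dBV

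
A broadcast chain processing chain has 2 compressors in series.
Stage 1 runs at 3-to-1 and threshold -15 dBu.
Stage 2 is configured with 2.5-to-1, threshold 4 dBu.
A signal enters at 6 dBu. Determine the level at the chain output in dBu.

Stage 1: 6 dBu is 21 dB over -15 dBu; at 3:1 that becomes 7 dB over, giving -8 dBu.
Stage 2: below threshold (-8 ≤ 4); passes unchanged; output -8 dBu.

-8 dBu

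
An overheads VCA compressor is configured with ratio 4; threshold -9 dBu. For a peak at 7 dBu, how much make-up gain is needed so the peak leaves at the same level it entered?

12 dB

The peak compresses to -9 + 16/4 = -5 dBu.
To reach 7 dBu requires 7 − (-5) = 12 dB of make-up.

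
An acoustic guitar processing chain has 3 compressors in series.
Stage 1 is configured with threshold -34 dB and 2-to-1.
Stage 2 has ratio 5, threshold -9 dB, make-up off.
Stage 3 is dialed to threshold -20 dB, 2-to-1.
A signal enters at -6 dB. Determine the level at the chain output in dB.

-20 dB

Stage 1: 28 dB above -34 dB, reduced 2:1 to 14 dB above → -20 dB.
Stage 2: -20 dB is at or below the -9 dB threshold — no compression; output -20 dB.
Stage 3: below threshold (-20 ≤ -20); passes unchanged; output -20 dB.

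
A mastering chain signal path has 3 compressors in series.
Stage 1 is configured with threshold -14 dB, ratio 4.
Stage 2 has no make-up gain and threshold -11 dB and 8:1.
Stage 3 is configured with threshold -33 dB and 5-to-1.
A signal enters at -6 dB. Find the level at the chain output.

-28.8 dB

Stage 1: overshoot 8 dB → 8/4 = 2 dB → -12 dB.
Stage 2: below threshold (-12 ≤ -11); passes unchanged; output -12 dB.
Stage 3: 21 dB above -33 dB, reduced 5:1 to 4.2 dB above → -28.8 dB.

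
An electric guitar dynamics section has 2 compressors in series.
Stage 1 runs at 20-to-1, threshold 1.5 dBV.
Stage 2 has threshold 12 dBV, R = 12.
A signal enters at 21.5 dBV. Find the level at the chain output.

2.5 dBV

Stage 1: 21.5 dBV is 20 dB over 1.5 dBV; at 20:1 that becomes 1 dB over, giving 2.5 dBV.
Stage 2: 2.5 dBV is at or below the 12 dBV threshold — no compression; output 2.5 dBV.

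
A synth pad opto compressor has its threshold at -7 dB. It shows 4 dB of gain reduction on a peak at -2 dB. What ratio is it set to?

Input overshoot = -2 − (-7) = 5 dB.
Output overshoot = 5 − 4 = 1 dB.
Ratio = input overshoot / output overshoot = 5 / 1 = 5.

5:1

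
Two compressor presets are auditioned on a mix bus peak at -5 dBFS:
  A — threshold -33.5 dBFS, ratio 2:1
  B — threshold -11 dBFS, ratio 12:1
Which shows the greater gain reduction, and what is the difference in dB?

A: overshoot 28.5 dB → output overshoot 14.25 dB → GR 14.25 dB.
B: overshoot 6 dB → output overshoot 0.5 dB → GR 5.5 dB.
Difference: 8.75 dB in favour of A.

A, by 8.75 dB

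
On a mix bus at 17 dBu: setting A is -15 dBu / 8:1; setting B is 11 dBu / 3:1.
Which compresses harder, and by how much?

A, by 24 dB

A: overshoot 32 dB → output overshoot 4 dB → GR 28 dB.
B: overshoot 6 dB → output overshoot 2 dB → GR 4 dB.
Difference: 24 dB in favour of A.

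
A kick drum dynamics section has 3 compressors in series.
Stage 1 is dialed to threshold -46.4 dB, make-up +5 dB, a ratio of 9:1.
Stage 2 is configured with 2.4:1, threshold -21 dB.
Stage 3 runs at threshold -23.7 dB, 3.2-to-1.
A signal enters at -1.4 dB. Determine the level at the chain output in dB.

Stage 1: overshoot 45 dB → 45/9 = 5 dB → -41.4 dB; +5 dB make-up → -36.4 dB.
Stage 2: -36.4 dB ≤ -21 dB, so stage 2 doesn't engage; output -36.4 dB.
Stage 3: -36.4 dB is at or below the -23.7 dB threshold — no compression; output -36.4 dB.

-36.4 dB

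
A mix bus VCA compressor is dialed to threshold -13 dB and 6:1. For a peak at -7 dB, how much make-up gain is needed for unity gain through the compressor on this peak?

5 dB

Overshoot 6 dB → 6/6 = 1 dB after compression, so the compressed level is -13 + 1 = -12 dB.
Make-up = target − compressed = -7 − (-12) = 5 dB.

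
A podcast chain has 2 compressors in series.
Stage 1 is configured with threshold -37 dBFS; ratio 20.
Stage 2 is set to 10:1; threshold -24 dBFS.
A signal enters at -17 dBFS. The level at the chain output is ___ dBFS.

Stage 1: 20 dB above -37 dBFS, reduced 20:1 to 1 dB above → -36 dBFS.
Stage 2: below threshold (-36 ≤ -24); passes unchanged; output -36 dBFS.

-36 dBFS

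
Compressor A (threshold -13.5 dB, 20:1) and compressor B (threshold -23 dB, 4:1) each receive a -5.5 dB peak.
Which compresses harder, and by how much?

B, by 5.525 dB

A: overshoot 8 dB → output overshoot 0.4 dB → GR 7.6 dB.
B: overshoot 17.5 dB → output overshoot 4.375 dB → GR 13.125 dB.
Difference: 5.525 dB in favour of B.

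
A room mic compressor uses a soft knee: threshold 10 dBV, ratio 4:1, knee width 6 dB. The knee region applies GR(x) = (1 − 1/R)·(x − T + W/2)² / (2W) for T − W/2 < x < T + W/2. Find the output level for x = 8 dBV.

x − T + W/2 = 8 − 10 + 3 = 1.
GR = (1 − 1/4) × 1² / 12 = 0.75 × 1 / 12 = 0.0625 dB.
Output = 8 − 0.0625 = 7.9375 dBV.

7.9375 dBV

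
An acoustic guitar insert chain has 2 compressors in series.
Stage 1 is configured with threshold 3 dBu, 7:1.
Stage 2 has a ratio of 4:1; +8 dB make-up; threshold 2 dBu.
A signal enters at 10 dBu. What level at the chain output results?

Stage 1: 10 dBu is 7 dB over 3 dBu; at 7:1 that becomes 1 dB over, giving 4 dBu.
Stage 2: 2 dB above 2 dBu, reduced 4:1 to 0.5 dB above → 2.5 dBu; +8 dB make-up → 10.5 dBu.

10.5 dBu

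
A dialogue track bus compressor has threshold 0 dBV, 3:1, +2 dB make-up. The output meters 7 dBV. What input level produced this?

15 dBV

Stripping the +2 dB make-up gives 5 dBV at the gain stage.
Post-compression overshoot = 5 − 0 = 5 dB.
Input overshoot = R × output overshoot = 15 dB → input = 0 + 15 = 15 dBV.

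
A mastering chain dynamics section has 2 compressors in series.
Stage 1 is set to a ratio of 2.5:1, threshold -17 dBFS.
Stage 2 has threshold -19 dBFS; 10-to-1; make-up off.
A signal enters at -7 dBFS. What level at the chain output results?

-18.4 dBFS

Stage 1: 10 dB above -17 dBFS, reduced 2.5:1 to 4 dB above → -13 dBFS.
Stage 2: -13 dBFS is 6 dB over -19 dBFS; at 10:1 that becomes 0.6 dB over, giving -18.4 dBFS.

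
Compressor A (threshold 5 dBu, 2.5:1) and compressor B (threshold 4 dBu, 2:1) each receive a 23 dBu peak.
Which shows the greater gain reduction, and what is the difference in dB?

A: overshoot 18 dB → output overshoot 7.2 dB → GR 10.8 dB.
B: overshoot 19 dB → output overshoot 9.5 dB → GR 9.5 dB.
A reduces 1.3 dB more.

A, by 1.3 dB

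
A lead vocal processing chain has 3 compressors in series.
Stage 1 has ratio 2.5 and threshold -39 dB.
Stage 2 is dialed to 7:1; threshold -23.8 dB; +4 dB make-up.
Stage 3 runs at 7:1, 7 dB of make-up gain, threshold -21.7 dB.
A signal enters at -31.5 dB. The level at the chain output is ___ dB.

Stage 1: 7.5 dB above -39 dB, reduced 2.5:1 to 3 dB above → -36 dB.
Stage 2: -36 dB ≤ -23.8 dB, so stage 2 doesn't engage; make-up brings it to -32 dB.
Stage 3: -32 dB is at or below the -21.7 dB threshold — no compression; make-up brings it to -25 dB.

-25 dB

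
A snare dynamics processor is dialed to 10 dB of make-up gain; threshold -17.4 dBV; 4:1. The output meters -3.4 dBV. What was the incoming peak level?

Remove make-up: -3.4 − 10 = -13.4 dBV.
The compressed level sits -13.4 − (-17.4) = 4 dB over threshold.
Before 4:1 compression the overshoot was 4 × 4 = 16 dB, so input = -17.4 + 16 = -1.4 dBV.

-1.4 dBV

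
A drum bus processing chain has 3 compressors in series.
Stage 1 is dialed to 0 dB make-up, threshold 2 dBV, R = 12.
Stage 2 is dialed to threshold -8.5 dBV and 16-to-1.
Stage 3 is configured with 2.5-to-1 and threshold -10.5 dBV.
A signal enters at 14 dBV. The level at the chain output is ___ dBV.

Stage 1: overshoot 12 dB → 12/12 = 1 dB → 3 dBV.
Stage 2: 3 dBV is 11.5 dB over -8.5 dBV; at 16:1 that becomes 0.71875 dB over, giving -7.78125 dBV.
Stage 3: 2.71875 dB above -10.5 dBV, reduced 2.5:1 to 1.0875 dB above → -9.4125 dBV.

-9.4125 dBV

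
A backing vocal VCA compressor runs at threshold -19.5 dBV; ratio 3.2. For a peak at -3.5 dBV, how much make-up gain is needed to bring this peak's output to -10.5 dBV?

4 dB

Without make-up, output = threshold + overshoot/3.2 = -19.5 + 5 = -14.5 dBV.
Gap to target: 4 dB.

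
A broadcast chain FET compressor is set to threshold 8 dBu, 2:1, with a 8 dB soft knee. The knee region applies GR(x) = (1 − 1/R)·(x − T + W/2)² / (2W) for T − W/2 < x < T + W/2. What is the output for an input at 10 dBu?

8.875 dBu

x − T + W/2 = 10 − 8 + 4 = 6.
GR = (1 − 1/2) × 6² / 16 = 0.5 × 36 / 16 = 1.125 dB.
Output = 10 − 1.125 = 8.875 dBu.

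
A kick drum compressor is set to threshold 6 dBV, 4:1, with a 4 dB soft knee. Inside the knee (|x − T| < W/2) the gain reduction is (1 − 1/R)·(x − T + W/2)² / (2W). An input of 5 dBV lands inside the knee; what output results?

x − T + W/2 = 5 − 6 + 2 = 1.
GR = (1 − 1/4) × 1² / 8 = 0.75 × 1 / 8 = 0.09375 dB.
Output = 5 − 0.09375 = 4.90625 dBV.

4.90625 dBV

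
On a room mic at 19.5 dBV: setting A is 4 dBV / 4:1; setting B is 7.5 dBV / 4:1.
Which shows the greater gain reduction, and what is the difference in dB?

A: overshoot 15.5 dB → output overshoot 3.875 dB → GR 11.625 dB.
B: overshoot 12 dB → output overshoot 3 dB → GR 9 dB.
A applies 2.625 dB more gain reduction.

A, by 2.625 dB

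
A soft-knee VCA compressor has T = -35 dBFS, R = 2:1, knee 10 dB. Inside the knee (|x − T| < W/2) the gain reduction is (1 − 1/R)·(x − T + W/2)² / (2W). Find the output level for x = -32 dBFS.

-33.6 dBFS

x − T + W/2 = -32 − (-35) + 5 = 8.
GR = (1 − 1/2) × 8² / 20 = 0.5 × 64 / 20 = 1.6 dB.
Output = -32 − 1.6 = -33.6 dBFS.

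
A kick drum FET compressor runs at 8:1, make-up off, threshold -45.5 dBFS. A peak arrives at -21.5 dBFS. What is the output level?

-42.5 dBFS

The input is 24 dB above the -45.5 dBFS threshold.
At 8:1 the overshoot is divided by 8, leaving 3 dB above threshold.
Output = -45.5 + 3 = -42.5 dBFS.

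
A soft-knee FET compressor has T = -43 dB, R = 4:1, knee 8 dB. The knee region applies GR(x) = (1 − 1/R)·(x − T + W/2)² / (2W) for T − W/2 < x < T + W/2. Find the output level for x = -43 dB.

-43.75 dB

x − T + W/2 = -43 − (-43) + 4 = 4.
GR = (1 − 1/4) × 4² / 16 = 0.75 × 16 / 16 = 0.75 dB.
Output = -43 − 0.75 = -43.75 dB.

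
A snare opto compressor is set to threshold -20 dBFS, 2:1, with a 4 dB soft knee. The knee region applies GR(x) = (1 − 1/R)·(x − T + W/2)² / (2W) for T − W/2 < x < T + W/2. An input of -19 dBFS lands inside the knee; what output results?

-19.5625 dBFS

x − T + W/2 = -19 − (-20) + 2 = 3.
GR = (1 − 1/2) × 3² / 8 = 0.5 × 9 / 8 = 0.5625 dB.
Output = -19 − 0.5625 = -19.5625 dBFS.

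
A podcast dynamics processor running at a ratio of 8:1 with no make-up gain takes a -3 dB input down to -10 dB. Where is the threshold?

Input is 8 dB above T (since output overshoot × R = input overshoot: (-10 − T)·8 = -3 − T gives T = -11 dB).
Check: -11 + (-3 − (-11))/8 = -11 + 1 = -10 dB. ✓

-11 dB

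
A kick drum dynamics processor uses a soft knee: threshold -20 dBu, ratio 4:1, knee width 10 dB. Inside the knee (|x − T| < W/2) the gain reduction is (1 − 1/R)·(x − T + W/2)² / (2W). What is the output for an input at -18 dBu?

-19.8375 dBu

x − T + W/2 = -18 − (-20) + 5 = 7.
GR = (1 − 1/4) × 7² / 20 = 0.75 × 49 / 20 = 1.8375 dB.
Output = -18 − 1.8375 = -19.8375 dBu.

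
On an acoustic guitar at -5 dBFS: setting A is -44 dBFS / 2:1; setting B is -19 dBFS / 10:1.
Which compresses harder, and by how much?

A, by 6.9 dB

A: GR = 39 − 39/2 = 19.5 dB.
B: GR = 14 − 14/10 = 12.6 dB.
A reduces 6.9 dB more.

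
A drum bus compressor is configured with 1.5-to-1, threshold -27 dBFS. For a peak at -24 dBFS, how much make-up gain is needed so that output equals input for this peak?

Without make-up, output = threshold + overshoot/1.5 = -27 + 2 = -25 dBFS.
Gap to target: 1 dB.

1 dB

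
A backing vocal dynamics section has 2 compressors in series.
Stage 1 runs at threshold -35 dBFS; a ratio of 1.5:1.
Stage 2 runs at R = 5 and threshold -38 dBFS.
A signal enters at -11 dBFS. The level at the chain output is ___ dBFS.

-34.2 dBFS

Stage 1: overshoot 24 dB → 24/1.5 = 16 dB → -19 dBFS.
Stage 2: overshoot 19 dB → 19/5 = 3.8 dB → -34.2 dBFS.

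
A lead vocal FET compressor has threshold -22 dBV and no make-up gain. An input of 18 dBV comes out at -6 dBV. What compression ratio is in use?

Input overshoot = 18 − (-22) = 40 dB; output overshoot = -6 − (-22) = 16 dB.
Ratio = 40 / 16 = 2.5.

2.5:1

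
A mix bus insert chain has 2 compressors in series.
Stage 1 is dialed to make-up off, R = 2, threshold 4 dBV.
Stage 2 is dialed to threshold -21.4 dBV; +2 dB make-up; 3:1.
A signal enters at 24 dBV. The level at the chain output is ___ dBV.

Stage 1: 24 dBV is 20 dB over 4 dBV; at 2:1 that becomes 10 dB over, giving 14 dBV.
Stage 2: 35.4 dB above -21.4 dBV, reduced 3:1 to 11.8 dB above → -9.6 dBV; +2 dB make-up → -7.6 dBV.

-7.6 dBV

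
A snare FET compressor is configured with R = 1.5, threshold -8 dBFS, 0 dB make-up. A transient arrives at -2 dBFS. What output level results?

-4 dBFS

Overshoot: -2 − (-8) = 6 dB.
The 6 dB excess becomes 4 dB after 1.5:1 reduction.
So the level is -8 + 4 = -4 dBFS.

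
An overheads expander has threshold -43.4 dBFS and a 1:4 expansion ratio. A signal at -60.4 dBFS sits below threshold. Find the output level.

-111.4 dBFS

Undershoot = (-43.4) − (-60.4) = 17 dB.
At 1:4, that expands to 68 dB under threshold.
Output = -43.4 − 68 = -111.4 dBFS.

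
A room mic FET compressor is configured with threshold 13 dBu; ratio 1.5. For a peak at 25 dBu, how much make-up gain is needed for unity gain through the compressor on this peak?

The peak compresses to 13 + 12/1.5 = 21 dBu.
To reach 25 dBu requires 25 − 21 = 4 dB of make-up.

4 dB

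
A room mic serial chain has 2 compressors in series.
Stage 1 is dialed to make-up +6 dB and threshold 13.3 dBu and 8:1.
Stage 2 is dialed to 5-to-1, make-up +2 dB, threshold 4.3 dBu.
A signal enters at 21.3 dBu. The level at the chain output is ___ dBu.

Stage 1: 21.3 dBu is 8 dB over 13.3 dBu; at 8:1 that becomes 1 dB over, giving 14.3 dBu; +6 dB make-up → 20.3 dBu.
Stage 2: 20.3 dBu is 16 dB over 4.3 dBu; at 5:1 that becomes 3.2 dB over, giving 7.5 dBu; +2 dB make-up → 9.5 dBu.

9.5 dBu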